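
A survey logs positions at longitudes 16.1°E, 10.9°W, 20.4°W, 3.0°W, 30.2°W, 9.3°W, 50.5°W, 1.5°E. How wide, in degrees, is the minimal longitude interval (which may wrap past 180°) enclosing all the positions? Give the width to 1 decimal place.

Sort the longitudes: -50.5°, -30.2°, -20.4°, -10.9°, -9.3°, -3.0°, +1.5°, +16.1°.
Eastward gaps between consecutive values (wrapping around): 20.3°, 9.8°, 9.5°, 1.6°, 6.3°, 4.5°, 14.6°, 293.4°.
Largest gap = 293.4° ⇒ minimal covering band is its complement: 360° − 293.4° = 66.6°.
Band runs from -50.5° eastward to +16.1°.

66.6°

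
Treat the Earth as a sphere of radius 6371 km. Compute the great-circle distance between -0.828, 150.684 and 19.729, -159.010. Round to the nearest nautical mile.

Δλ = -159.010 − 150.684 = -309.694°; wrapped into (−180°, 180°]: 50.306°.
Δφ = 19.729 − -0.828 = 20.557°.
a = sin²(Δφ/2) + cos φ₁ · cos φ₂ · sin²(Δλ/2) = 0.201872.
c = 2·atan2(√a, √(1−a)) = 0.93197 rad → d = 6371·c ≈ 5937.57 km ≈ 3206.03 nmi.

3206 nmi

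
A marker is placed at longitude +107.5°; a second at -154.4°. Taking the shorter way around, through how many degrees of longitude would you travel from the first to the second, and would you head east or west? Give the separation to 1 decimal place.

98.1° east

Raw difference: -154.4 − 107.5 = -261.9°.
Normalise into (−180°, 180°]: -261.9° + 360° = 98.1°.
Positive ⇒ the second point lies to the east; separation 98.1°.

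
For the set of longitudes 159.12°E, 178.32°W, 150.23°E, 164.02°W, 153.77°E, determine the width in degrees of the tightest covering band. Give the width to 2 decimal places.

Sort the longitudes: -178.32°, -164.02°, +150.23°, +153.77°, +159.12°.
Eastward gaps between consecutive values (wrapping around): 14.30°, 314.25°, 3.54°, 5.35°, 22.56°.
Largest gap = 314.25° ⇒ minimal covering band is its complement: 360° − 314.25° = 45.75°.
Band runs from +150.23° eastward to -164.02°, crossing the antimeridian.

45.75°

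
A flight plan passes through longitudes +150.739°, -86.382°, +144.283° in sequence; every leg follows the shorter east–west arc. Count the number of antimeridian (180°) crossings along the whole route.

2

Leg 1: +150.739° → -86.382°, shortest Δλ = 122.879° (east) — crosses 180°.
Leg 2: -86.382° → +144.283°, shortest Δλ = -129.335° (west) — crosses 180°.
Total crossings: 2.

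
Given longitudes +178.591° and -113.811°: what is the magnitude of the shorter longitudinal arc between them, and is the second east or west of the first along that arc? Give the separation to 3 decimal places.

67.598° east

Raw difference: -113.811 − 178.591 = -292.402°.
Normalise into (−180°, 180°]: -292.402° + 360° = 67.598°.
Positive ⇒ the second point lies to the east; separation 67.598°.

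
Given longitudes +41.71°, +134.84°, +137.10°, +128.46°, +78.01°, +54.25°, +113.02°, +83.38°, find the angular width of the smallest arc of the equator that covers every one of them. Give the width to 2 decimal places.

Sort the longitudes: +41.71°, +54.25°, +78.01°, +83.38°, +113.02°, +128.46°, +134.84°, +137.10°.
Eastward gaps between consecutive values (wrapping around): 12.54°, 23.76°, 5.37°, 29.64°, 15.44°, 6.38°, 2.26°, 264.61°.
Largest gap = 264.61° ⇒ minimal covering band is its complement: 360° − 264.61° = 95.39°.
Band runs from +41.71° eastward to +137.10°.

95.39°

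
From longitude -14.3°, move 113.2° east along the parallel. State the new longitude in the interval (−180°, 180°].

+98.9°

Start at -14.3°; shift +113.2° → +98.9°.
+98.9° already lies in (−180°, 180°].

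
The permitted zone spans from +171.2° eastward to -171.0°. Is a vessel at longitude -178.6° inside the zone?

Yes

Band width going east from +171.2° to -171.0°: ((-171.0 − 171.2) mod 360) = 17.8°.
Offset of -178.6° east of the west edge: ((-178.6 − 171.2) mod 360) = 10.2°.
10.2° ≤ 17.8° ⇒ inside.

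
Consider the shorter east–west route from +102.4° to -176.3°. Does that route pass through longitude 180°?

Naïve |-176.3 − 102.4| = 278.7° > 180°, so the shorter arc goes the other way round — across 180°.
Signed shortest Δλ = ((-176.3 − 102.4 + 180) mod 360) − 180 = 81.3°.
Going east by 81.3° from +102.4° passes through 180° before reaching -176.3°.

Yes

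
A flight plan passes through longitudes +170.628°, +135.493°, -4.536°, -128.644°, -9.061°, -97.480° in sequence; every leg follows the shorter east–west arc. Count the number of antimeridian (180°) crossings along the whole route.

0

Leg 1: +170.628° → +135.493°, shortest Δλ = -35.135° (west) — does not cross 180°.
Leg 2: +135.493° → -4.536°, shortest Δλ = -140.029° (west) — does not cross 180°.
Leg 3: -4.536° → -128.644°, shortest Δλ = -124.108° (west) — does not cross 180°.
Leg 4: -128.644° → -9.061°, shortest Δλ = 119.583° (east) — does not cross 180°.
Leg 5: -9.061° → -97.480°, shortest Δλ = -88.419° (west) — does not cross 180°.
Total crossings: 0.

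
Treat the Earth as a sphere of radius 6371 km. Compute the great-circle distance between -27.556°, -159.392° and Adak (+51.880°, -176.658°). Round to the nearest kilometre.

Δλ = -176.658 − -159.392 = -17.266°.
Δφ = 51.880 − -27.556 = 79.436°.
a = sin²(Δφ/2) + cos φ₁ · cos φ₂ · sin²(Δλ/2) = 0.420664.
c = 2·atan2(√a, √(1−a)) = 1.41145 rad → d = 6371·c ≈ 8992.36 km.

8992 km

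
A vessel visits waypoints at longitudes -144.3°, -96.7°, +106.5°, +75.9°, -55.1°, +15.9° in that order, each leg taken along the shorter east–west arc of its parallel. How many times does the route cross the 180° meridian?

Leg 1: -144.3° → -96.7°, shortest Δλ = 47.6° (east) — does not cross 180°.
Leg 2: -96.7° → +106.5°, shortest Δλ = -156.8° (west) — crosses 180°.
Leg 3: +106.5° → +75.9°, shortest Δλ = -30.6° (west) — does not cross 180°.
Leg 4: +75.9° → -55.1°, shortest Δλ = -131.0° (west) — does not cross 180°.
Leg 5: -55.1° → +15.9°, shortest Δλ = 71.0° (east) — does not cross 180°.
Total crossings: 1.

1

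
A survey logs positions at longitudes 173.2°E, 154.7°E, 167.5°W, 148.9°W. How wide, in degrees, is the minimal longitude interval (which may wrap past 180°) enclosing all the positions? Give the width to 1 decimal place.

Sort the longitudes: -167.5°, -148.9°, +154.7°, +173.2°.
Eastward gaps between consecutive values (wrapping around): 18.6°, 303.6°, 18.5°, 19.3°.
Largest gap = 303.6° ⇒ minimal covering band is its complement: 360° − 303.6° = 56.4°.
Band runs from +154.7° eastward to -148.9°, crossing the antimeridian.

56.4°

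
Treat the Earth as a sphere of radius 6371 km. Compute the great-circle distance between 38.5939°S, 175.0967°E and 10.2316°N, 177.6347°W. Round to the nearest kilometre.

Δλ = -177.6347 − 175.0967 = -352.7314°; wrapped into (−180°, 180°]: 7.2686°.
Δφ = 10.2316 − -38.5939 = 48.8255°.
a = sin²(Δφ/2) + cos φ₁ · cos φ₂ · sin²(Δλ/2) = 0.173913.
c = 2·atan2(√a, √(1−a)) = 0.86035 rad → d = 6371·c ≈ 5481.28 km.

5481 km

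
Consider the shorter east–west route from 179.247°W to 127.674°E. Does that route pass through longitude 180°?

Naïve |127.674 − -179.247| = 306.921° > 180°, so the shorter arc goes the other way round — across 180°.
Signed shortest Δλ = ((127.674 − -179.247 + 180) mod 360) − 180 = -53.079°.
Going west by 53.079° from -179.247° passes through 180° before reaching +127.674°.

Yes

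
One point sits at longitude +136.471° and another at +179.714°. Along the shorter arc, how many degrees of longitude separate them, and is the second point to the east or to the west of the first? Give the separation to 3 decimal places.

43.243° east

Raw difference: 179.714 − 136.471 = 43.243°.
Normalise into (−180°, 180°]: 43.243° stays 43.243°.
Positive ⇒ the second point lies to the east; separation 43.243°.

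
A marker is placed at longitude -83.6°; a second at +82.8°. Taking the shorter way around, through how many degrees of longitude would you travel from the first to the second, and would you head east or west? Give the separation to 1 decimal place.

166.4° east

Raw difference: 82.8 − -83.6 = 166.4°.
Normalise into (−180°, 180°]: 166.4° stays 166.4°.
Positive ⇒ the second point lies to the east; separation 166.4°.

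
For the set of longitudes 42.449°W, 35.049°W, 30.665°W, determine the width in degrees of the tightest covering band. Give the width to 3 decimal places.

Sort the longitudes: -42.449°, -35.049°, -30.665°.
Eastward gaps between consecutive values (wrapping around): 7.400°, 4.384°, 348.216°.
Largest gap = 348.216° ⇒ minimal covering band is its complement: 360° − 348.216° = 11.784°.
Band runs from -42.449° eastward to -30.665°.

11.784°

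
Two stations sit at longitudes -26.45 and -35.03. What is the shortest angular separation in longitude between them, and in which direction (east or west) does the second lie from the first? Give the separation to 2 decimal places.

8.58° west

Raw difference: -35.03 − -26.45 = -8.58°.
Normalise into (−180°, 180°]: -8.58° stays -8.58°.
Negative ⇒ the second point lies to the west; separation 8.58°.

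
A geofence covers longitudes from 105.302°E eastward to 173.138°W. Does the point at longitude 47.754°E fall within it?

Band width going east from +105.302° to -173.138°: ((-173.138 − 105.302) mod 360) = 81.560°.
Offset of +47.754° east of the west edge: ((47.754 − 105.302) mod 360) = 302.452°.
302.452° > 81.560° ⇒ outside.

No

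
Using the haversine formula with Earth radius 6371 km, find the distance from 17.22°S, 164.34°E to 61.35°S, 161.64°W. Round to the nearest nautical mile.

3017 nmi

Δλ = -161.64 − 164.34 = -325.98°; wrapped into (−180°, 180°]: 34.02°.
Δφ = -61.35 − -17.22 = -44.13°.
a = sin²(Δφ/2) + cos φ₁ · cos φ₂ · sin²(Δλ/2) = 0.180311.
c = 2·atan2(√a, √(1−a)) = 0.87711 rad → d = 6371·c ≈ 5588.06 km ≈ 3017.31 nmi.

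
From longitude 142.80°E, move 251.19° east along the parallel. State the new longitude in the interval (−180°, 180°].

Start at +142.80°; shift +251.19° → +393.99°.
+393.99° lies outside (−180°, 180°]; subtract 360° → +33.99°.

33.99°E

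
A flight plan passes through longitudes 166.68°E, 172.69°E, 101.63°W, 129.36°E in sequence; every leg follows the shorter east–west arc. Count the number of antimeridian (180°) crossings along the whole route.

2

Leg 1: +166.68° → +172.69°, shortest Δλ = 6.01° (east) — does not cross 180°.
Leg 2: +172.69° → -101.63°, shortest Δλ = 85.68° (east) — crosses 180°.
Leg 3: -101.63° → +129.36°, shortest Δλ = -129.01° (west) — crosses 180°.
Total crossings: 2.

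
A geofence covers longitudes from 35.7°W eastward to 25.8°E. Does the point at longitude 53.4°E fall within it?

Band width going east from -35.7° to +25.8°: ((25.8 − -35.7) mod 360) = 61.5°.
Offset of +53.4° east of the west edge: ((53.4 − -35.7) mod 360) = 89.1°.
89.1° > 61.5° ⇒ outside.

No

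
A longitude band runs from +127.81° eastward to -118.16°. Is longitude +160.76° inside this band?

Yes

Band width going east from +127.81° to -118.16°: ((-118.16 − 127.81) mod 360) = 114.03°.
Offset of +160.76° east of the west edge: ((160.76 − 127.81) mod 360) = 32.95°.
32.95° ≤ 114.03° ⇒ inside.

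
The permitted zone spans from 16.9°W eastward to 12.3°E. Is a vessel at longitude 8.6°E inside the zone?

Yes

Band width going east from -16.9° to +12.3°: ((12.3 − -16.9) mod 360) = 29.2°.
Offset of +8.6° east of the west edge: ((8.6 − -16.9) mod 360) = 25.5°.
25.5° ≤ 29.2° ⇒ inside.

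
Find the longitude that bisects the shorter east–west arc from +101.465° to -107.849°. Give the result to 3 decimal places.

+176.808°

Signed shortest Δλ from +101.465° to -107.849° is +150.686°.
Midpoint longitude = +101.465° + (+150.686°)/2 = +101.465° + 75.343° = +176.808°.
(The naïve average (+101.465 + -107.849)/2 = -3.192° is on the wrong side of the globe.)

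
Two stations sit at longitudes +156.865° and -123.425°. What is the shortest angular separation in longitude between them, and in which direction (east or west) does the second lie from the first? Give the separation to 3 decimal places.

Raw difference: -123.425 − 156.865 = -280.29°.
Normalise into (−180°, 180°]: -280.29° + 360° = 79.71°.
Positive ⇒ the second point lies to the east; separation 79.710°.

79.710° east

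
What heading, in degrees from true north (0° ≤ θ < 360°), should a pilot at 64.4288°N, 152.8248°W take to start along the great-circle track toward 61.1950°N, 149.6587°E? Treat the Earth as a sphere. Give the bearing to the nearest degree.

290°

Δλ = 149.6587 − -152.8248 = 302.4835°; wrapped into (−180°, 180°]: -57.5165°.
θ = atan2( sin Δλ · cos φ₂ , cos φ₁ · sin φ₂ − sin φ₁ · cos φ₂ · cos Δλ )
  = atan2(-0.40645, 0.14480) = -70.391° → normalised to [0°, 360°): 289.609°.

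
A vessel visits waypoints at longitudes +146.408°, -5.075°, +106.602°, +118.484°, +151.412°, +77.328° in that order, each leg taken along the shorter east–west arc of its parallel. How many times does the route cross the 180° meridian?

Leg 1: +146.408° → -5.075°, shortest Δλ = -151.483° (west) — does not cross 180°.
Leg 2: -5.075° → +106.602°, shortest Δλ = 111.677° (east) — does not cross 180°.
Leg 3: +106.602° → +118.484°, shortest Δλ = 11.882° (east) — does not cross 180°.
Leg 4: +118.484° → +151.412°, shortest Δλ = 32.928° (east) — does not cross 180°.
Leg 5: +151.412° → +77.328°, shortest Δλ = -74.084° (west) — does not cross 180°.
Total crossings: 0.

0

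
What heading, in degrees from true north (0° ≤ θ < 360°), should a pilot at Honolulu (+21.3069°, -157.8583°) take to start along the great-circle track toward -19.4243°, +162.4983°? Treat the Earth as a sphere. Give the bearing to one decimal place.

226.4°

Δλ = 162.4983 − -157.8583 = 320.3566°; wrapped into (−180°, 180°]: -39.6434°.
θ = atan2( sin Δλ · cos φ₂ , cos φ₁ · sin φ₂ − sin φ₁ · cos φ₂ · cos Δλ )
  = atan2(-0.60169, -0.57370) = -133.636° → normalised to [0°, 360°): 226.364°.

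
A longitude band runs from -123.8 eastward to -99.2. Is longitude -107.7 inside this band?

Band width going east from -123.8° to -99.2°: ((-99.2 − -123.8) mod 360) = 24.6°.
Offset of -107.7° east of the west edge: ((-107.7 − -123.8) mod 360) = 16.1°.
16.1° ≤ 24.6° ⇒ inside.

Yes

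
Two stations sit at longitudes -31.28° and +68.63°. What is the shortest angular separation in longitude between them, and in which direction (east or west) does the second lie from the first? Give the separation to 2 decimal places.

99.91° east

Raw difference: 68.63 − -31.28 = 99.91°.
Normalise into (−180°, 180°]: 99.91° stays 99.91°.
Positive ⇒ the second point lies to the east; separation 99.91°.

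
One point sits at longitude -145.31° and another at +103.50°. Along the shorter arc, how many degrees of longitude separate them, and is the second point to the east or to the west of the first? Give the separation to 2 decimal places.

111.19° west

Raw difference: 103.50 − -145.31 = 248.81°.
Normalise into (−180°, 180°]: 248.81° − 360° = -111.19°.
Negative ⇒ the second point lies to the west; separation 111.19°.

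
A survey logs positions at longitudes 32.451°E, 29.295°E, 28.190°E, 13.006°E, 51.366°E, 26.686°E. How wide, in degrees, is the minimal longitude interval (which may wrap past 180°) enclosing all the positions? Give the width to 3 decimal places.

Sort the longitudes: +13.006°, +26.686°, +28.190°, +29.295°, +32.451°, +51.366°.
Eastward gaps between consecutive values (wrapping around): 13.680°, 1.504°, 1.105°, 3.156°, 18.915°, 321.640°.
Largest gap = 321.640° ⇒ minimal covering band is its complement: 360° − 321.640° = 38.360°.
Band runs from +13.006° eastward to +51.366°.

38.360°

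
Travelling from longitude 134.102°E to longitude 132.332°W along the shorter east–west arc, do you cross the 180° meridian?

Yes

Naïve |-132.332 − 134.102| = 266.434° > 180°, so the shorter arc goes the other way round — across 180°.
Signed shortest Δλ = ((-132.332 − 134.102 + 180) mod 360) − 180 = 93.566°.
Going east by 93.566° from +134.102° passes through 180° before reaching -132.332°.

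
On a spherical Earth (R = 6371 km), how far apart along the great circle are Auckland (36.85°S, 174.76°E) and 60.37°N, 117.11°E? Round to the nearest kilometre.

12013 km

Δλ = 117.11 − 174.76 = -57.65°.
Δφ = 60.37 − -36.85 = 97.22°.
a = sin²(Δφ/2) + cos φ₁ · cos φ₂ · sin²(Δλ/2) = 0.654804.
c = 2·atan2(√a, √(1−a)) = 1.88558 rad → d = 6371·c ≈ 12013.01 km.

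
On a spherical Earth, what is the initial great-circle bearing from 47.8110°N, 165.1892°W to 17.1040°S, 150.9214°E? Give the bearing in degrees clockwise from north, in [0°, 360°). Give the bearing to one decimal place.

223.1°

Δλ = 150.9214 − -165.1892 = 316.1106°; wrapped into (−180°, 180°]: -43.8894°.
θ = atan2( sin Δλ · cos φ₂ , cos φ₁ · sin φ₂ − sin φ₁ · cos φ₂ · cos Δλ )
  = atan2(-0.66261, -0.70788) = -136.892° → normalised to [0°, 360°): 223.108°.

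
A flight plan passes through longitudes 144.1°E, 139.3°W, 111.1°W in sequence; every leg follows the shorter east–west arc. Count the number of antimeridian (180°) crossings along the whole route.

Leg 1: +144.1° → -139.3°, shortest Δλ = 76.6° (east) — crosses 180°.
Leg 2: -139.3° → -111.1°, shortest Δλ = 28.2° (east) — does not cross 180°.
Total crossings: 1.

1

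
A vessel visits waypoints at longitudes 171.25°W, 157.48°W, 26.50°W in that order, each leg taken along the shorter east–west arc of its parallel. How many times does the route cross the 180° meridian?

Leg 1: -171.25° → -157.48°, shortest Δλ = 13.77° (east) — does not cross 180°.
Leg 2: -157.48° → -26.50°, shortest Δλ = 130.98° (east) — does not cross 180°.
Total crossings: 0.

0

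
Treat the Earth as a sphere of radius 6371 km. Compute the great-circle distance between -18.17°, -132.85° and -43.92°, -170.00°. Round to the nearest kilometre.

4490 km

Δλ = -170.00 − -132.85 = -37.15°.
Δφ = -43.92 − -18.17 = -25.75°.
a = sin²(Δφ/2) + cos φ₁ · cos φ₂ · sin²(Δλ/2) = 0.119097.
c = 2·atan2(√a, √(1−a)) = 0.70470 rad → d = 6371·c ≈ 4489.64 km.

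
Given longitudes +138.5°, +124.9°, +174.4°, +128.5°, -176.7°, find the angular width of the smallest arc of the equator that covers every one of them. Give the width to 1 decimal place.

58.4°

Sort the longitudes: -176.7°, +124.9°, +128.5°, +138.5°, +174.4°.
Eastward gaps between consecutive values (wrapping around): 301.6°, 3.6°, 10.0°, 35.9°, 8.9°.
Largest gap = 301.6° ⇒ minimal covering band is its complement: 360° − 301.6° = 58.4°.
Band runs from +124.9° eastward to -176.7°, crossing the antimeridian.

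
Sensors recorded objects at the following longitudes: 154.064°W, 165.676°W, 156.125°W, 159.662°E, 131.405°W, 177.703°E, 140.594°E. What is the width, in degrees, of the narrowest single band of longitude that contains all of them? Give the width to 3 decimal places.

88.001°

Sort the longitudes: -165.676°, -156.125°, -154.064°, -131.405°, +140.594°, +159.662°, +177.703°.
Eastward gaps between consecutive values (wrapping around): 9.551°, 2.061°, 22.659°, 271.999°, 19.068°, 18.041°, 16.621°.
Largest gap = 271.999° ⇒ minimal covering band is its complement: 360° − 271.999° = 88.001°.
Band runs from +140.594° eastward to -131.405°, crossing the antimeridian.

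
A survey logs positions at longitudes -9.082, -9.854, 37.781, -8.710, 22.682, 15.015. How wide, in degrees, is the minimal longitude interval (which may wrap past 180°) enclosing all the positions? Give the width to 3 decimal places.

Sort the longitudes: -9.854°, -9.082°, -8.710°, +15.015°, +22.682°, +37.781°.
Eastward gaps between consecutive values (wrapping around): 0.772°, 0.372°, 23.725°, 7.667°, 15.099°, 312.365°.
Largest gap = 312.365° ⇒ minimal covering band is its complement: 360° − 312.365° = 47.635°.
Band runs from -9.854° eastward to +37.781°.

47.635°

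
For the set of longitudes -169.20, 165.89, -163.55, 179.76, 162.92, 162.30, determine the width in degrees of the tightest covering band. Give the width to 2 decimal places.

Sort the longitudes: -169.20°, -163.55°, +162.30°, +162.92°, +165.89°, +179.76°.
Eastward gaps between consecutive values (wrapping around): 5.65°, 325.85°, 0.62°, 2.97°, 13.87°, 11.04°.
Largest gap = 325.85° ⇒ minimal covering band is its complement: 360° − 325.85° = 34.15°.
Band runs from +162.30° eastward to -163.55°, crossing the antimeridian.

34.15°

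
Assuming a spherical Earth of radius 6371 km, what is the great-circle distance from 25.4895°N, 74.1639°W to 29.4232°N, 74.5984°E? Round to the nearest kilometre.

Δλ = 74.5984 − -74.1639 = 148.7623°.
Δφ = 29.4232 − 25.4895 = 3.9337°.
a = sin²(Δφ/2) + cos φ₁ · cos φ₂ · sin²(Δλ/2) = 0.730419.
c = 2·atan2(√a, √(1−a)) = 2.04974 rad → d = 6371·c ≈ 13058.87 km.

13059 km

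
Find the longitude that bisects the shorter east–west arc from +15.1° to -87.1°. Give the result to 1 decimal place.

Signed shortest Δλ from +15.1° to -87.1° is -102.2°.
Midpoint longitude = +15.1° + (-102.2°)/2 = +15.1° − 51.1° = -36.0°.

-36.0°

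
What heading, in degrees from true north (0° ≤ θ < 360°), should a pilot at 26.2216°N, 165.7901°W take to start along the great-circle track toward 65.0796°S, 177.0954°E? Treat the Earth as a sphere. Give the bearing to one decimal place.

187.1°

Δλ = 177.0954 − -165.7901 = 342.8855°; wrapped into (−180°, 180°]: -17.1145°.
θ = atan2( sin Δλ · cos φ₂ , cos φ₁ · sin φ₂ − sin φ₁ · cos φ₂ · cos Δλ )
  = atan2(-0.12400, -0.99150) = -172.872° → normalised to [0°, 360°): 187.128°.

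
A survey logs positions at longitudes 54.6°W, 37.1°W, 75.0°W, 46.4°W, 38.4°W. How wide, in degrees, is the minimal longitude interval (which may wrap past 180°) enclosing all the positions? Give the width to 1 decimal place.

37.9°

Sort the longitudes: -75.0°, -54.6°, -46.4°, -38.4°, -37.1°.
Eastward gaps between consecutive values (wrapping around): 20.4°, 8.2°, 8.0°, 1.3°, 322.1°.
Largest gap = 322.1° ⇒ minimal covering band is its complement: 360° − 322.1° = 37.9°.
Band runs from -75.0° eastward to -37.1°.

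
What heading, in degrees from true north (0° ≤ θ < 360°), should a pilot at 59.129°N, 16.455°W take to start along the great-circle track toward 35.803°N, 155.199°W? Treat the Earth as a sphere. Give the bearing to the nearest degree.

327°

Δλ = -155.199 − -16.455 = -138.744°.
θ = atan2( sin Δλ · cos φ₂ , cos φ₁ · sin φ₂ − sin φ₁ · cos φ₂ · cos Δλ )
  = atan2(-0.53482, 0.82350) = -33.001° → normalised to [0°, 360°): 326.999°.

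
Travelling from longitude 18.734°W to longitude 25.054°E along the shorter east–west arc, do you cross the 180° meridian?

Signed shortest Δλ = ((25.054 − -18.734 + 180) mod 360) − 180 = 43.788°.
Going east by 43.788° from -18.734° reaches +25.054° without touching 180°.

No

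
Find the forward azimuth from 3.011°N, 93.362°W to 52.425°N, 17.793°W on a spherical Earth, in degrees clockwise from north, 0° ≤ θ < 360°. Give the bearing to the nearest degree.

Δλ = -17.793 − -93.362 = 75.569°.
θ = atan2( sin Δλ · cos φ₂ , cos φ₁ · sin φ₂ − sin φ₁ · cos φ₂ · cos Δλ )
  = atan2(0.59056, 0.78348) = 37.008° → normalised to [0°, 360°): 37.008°.

37°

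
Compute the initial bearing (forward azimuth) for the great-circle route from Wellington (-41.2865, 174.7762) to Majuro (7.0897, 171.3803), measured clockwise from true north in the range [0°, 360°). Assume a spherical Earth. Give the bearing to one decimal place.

355.5°

Δλ = 171.3803 − 174.7762 = -3.3959°.
θ = atan2( sin Δλ · cos φ₂ , cos φ₁ · sin φ₂ − sin φ₁ · cos φ₂ · cos Δλ )
  = atan2(-0.05878, 0.74637) = -4.503° → normalised to [0°, 360°): 355.497°.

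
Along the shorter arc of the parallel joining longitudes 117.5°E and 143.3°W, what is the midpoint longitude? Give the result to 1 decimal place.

167.1°E

Signed shortest Δλ from +117.5° to -143.3° is +99.2°.
Midpoint longitude = +117.5° + (+99.2°)/2 = +117.5° + 49.6° = +167.1°.
(The naïve average (+117.5 + -143.3)/2 = -12.9° is on the wrong side of the globe.)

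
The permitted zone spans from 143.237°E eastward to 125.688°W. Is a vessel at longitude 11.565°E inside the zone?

Band width going east from +143.237° to -125.688°: ((-125.688 − 143.237) mod 360) = 91.075°.
Offset of +11.565° east of the west edge: ((11.565 − 143.237) mod 360) = 228.328°.
228.328° > 91.075° ⇒ outside.

No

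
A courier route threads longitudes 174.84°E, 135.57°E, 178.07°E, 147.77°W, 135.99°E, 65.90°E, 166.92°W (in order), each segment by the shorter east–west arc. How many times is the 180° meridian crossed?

3

Leg 1: +174.84° → +135.57°, shortest Δλ = -39.27° (west) — does not cross 180°.
Leg 2: +135.57° → +178.07°, shortest Δλ = 42.5° (east) — does not cross 180°.
Leg 3: +178.07° → -147.77°, shortest Δλ = 34.16° (east) — crosses 180°.
Leg 4: -147.77° → +135.99°, shortest Δλ = -76.24° (west) — crosses 180°.
Leg 5: +135.99° → +65.90°, shortest Δλ = -70.09° (west) — does not cross 180°.
Leg 6: +65.90° → -166.92°, shortest Δλ = 127.18° (east) — crosses 180°.
Total crossings: 3.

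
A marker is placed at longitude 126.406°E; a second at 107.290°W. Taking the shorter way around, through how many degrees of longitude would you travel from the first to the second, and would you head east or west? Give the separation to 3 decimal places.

Raw difference: -107.290 − 126.406 = -233.696°.
Normalise into (−180°, 180°]: -233.696° + 360° = 126.304°.
Positive ⇒ the second point lies to the east; separation 126.304°.

126.304° east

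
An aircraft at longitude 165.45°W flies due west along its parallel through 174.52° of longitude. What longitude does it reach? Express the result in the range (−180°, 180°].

20.03°E

Start at -165.45°; shift −174.52° → -339.97°.
-339.97° lies outside (−180°, 180°]; add 360° → +20.03°.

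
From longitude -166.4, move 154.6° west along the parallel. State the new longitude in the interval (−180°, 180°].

+39.0°

Start at -166.4°; shift −154.6° → -321.0°.
-321.0° lies outside (−180°, 180°]; add 360° → +39.0°.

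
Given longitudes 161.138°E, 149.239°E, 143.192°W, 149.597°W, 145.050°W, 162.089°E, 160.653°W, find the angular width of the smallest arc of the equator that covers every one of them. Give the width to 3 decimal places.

Sort the longitudes: -160.653°, -149.597°, -145.050°, -143.192°, +149.239°, +161.138°, +162.089°.
Eastward gaps between consecutive values (wrapping around): 11.056°, 4.547°, 1.858°, 292.431°, 11.899°, 0.951°, 37.258°.
Largest gap = 292.431° ⇒ minimal covering band is its complement: 360° − 292.431° = 67.569°.
Band runs from +149.239° eastward to -143.192°, crossing the antimeridian.

67.569°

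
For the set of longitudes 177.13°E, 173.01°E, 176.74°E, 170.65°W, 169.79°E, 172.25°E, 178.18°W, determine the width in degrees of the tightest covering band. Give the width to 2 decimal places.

Sort the longitudes: -178.18°, -170.65°, +169.79°, +172.25°, +173.01°, +176.74°, +177.13°.
Eastward gaps between consecutive values (wrapping around): 7.53°, 340.44°, 2.46°, 0.76°, 3.73°, 0.39°, 4.69°.
Largest gap = 340.44° ⇒ minimal covering band is its complement: 360° − 340.44° = 19.56°.
Band runs from +169.79° eastward to -170.65°, crossing the antimeridian.

19.56°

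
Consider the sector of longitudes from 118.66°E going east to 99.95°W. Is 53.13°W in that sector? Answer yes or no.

Band width going east from +118.66° to -99.95°: ((-99.95 − 118.66) mod 360) = 141.39°.
Offset of -53.13° east of the west edge: ((-53.13 − 118.66) mod 360) = 188.21°.
188.21° > 141.39° ⇒ outside.

No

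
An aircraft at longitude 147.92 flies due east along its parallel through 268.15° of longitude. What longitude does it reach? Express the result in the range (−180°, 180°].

Start at +147.92°; shift +268.15° → +416.07°.
+416.07° lies outside (−180°, 180°]; subtract 360° → +56.07°.

+56.07°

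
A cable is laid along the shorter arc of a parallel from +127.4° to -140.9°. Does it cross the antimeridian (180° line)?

Naïve |-140.9 − 127.4| = 268.3° > 180°, so the shorter arc goes the other way round — across 180°.
Signed shortest Δλ = ((-140.9 − 127.4 + 180) mod 360) − 180 = 91.7°.
Going east by 91.7° from +127.4° passes through 180° before reaching -140.9°.

Yes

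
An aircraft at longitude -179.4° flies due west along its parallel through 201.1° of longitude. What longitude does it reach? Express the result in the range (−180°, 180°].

-20.5°

Start at -179.4°; shift −201.1° → -380.5°.
-380.5° lies outside (−180°, 180°]; add 360° → -20.5°.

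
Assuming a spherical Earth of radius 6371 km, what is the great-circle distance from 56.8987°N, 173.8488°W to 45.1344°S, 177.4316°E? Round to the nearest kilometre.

Δλ = 177.4316 − -173.8488 = 351.2804°; wrapped into (−180°, 180°]: -8.7196°.
Δφ = -45.1344 − 56.8987 = -102.0331°.
a = sin²(Δφ/2) + cos φ₁ · cos φ₂ · sin²(Δλ/2) = 0.606465.
c = 2·atan2(√a, √(1−a)) = 1.78537 rad → d = 6371·c ≈ 11374.58 km.

11375 km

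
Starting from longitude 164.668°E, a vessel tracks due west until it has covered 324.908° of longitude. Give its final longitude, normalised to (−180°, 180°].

Start at +164.668°; shift −324.908° → -160.240°.
-160.240° already lies in (−180°, 180°].

160.240°W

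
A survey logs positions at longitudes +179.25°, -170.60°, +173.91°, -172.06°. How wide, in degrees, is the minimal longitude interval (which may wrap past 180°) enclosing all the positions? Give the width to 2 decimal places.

Sort the longitudes: -172.06°, -170.60°, +173.91°, +179.25°.
Eastward gaps between consecutive values (wrapping around): 1.46°, 344.51°, 5.34°, 8.69°.
Largest gap = 344.51° ⇒ minimal covering band is its complement: 360° − 344.51° = 15.49°.
Band runs from +173.91° eastward to -170.60°, crossing the antimeridian.

15.49°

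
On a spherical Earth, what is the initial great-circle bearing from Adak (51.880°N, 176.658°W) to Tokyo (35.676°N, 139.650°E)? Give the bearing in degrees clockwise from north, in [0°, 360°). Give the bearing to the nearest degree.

Δλ = 139.650 − -176.658 = 316.308°; wrapped into (−180°, 180°]: -43.692°.
θ = atan2( sin Δλ · cos φ₂ , cos φ₁ · sin φ₂ − sin φ₁ · cos φ₂ · cos Δλ )
  = atan2(-0.56114, -0.10208) = -100.310° → normalised to [0°, 360°): 259.690°.

260°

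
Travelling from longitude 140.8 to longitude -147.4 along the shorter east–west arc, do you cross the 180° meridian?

Naïve |-147.4 − 140.8| = 288.2° > 180°, so the shorter arc goes the other way round — across 180°.
Signed shortest Δλ = ((-147.4 − 140.8 + 180) mod 360) − 180 = 71.8°.
Going east by 71.8° from +140.8° passes through 180° before reaching -147.4°.

Yes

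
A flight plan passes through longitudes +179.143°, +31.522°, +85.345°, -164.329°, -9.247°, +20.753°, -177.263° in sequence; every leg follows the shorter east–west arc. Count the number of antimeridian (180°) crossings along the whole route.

Leg 1: +179.143° → +31.522°, shortest Δλ = -147.621° (west) — does not cross 180°.
Leg 2: +31.522° → +85.345°, shortest Δλ = 53.823° (east) — does not cross 180°.
Leg 3: +85.345° → -164.329°, shortest Δλ = 110.326° (east) — crosses 180°.
Leg 4: -164.329° → -9.247°, shortest Δλ = 155.082° (east) — does not cross 180°.
Leg 5: -9.247° → +20.753°, shortest Δλ = 30.0° (east) — does not cross 180°.
Leg 6: +20.753° → -177.263°, shortest Δλ = 161.984° (east) — crosses 180°.
Total crossings: 2.

2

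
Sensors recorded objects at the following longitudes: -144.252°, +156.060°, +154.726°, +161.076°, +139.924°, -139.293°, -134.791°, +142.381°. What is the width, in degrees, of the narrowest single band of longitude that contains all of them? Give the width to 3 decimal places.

Sort the longitudes: -144.252°, -139.293°, -134.791°, +139.924°, +142.381°, +154.726°, +156.060°, +161.076°.
Eastward gaps between consecutive values (wrapping around): 4.959°, 4.502°, 274.715°, 2.457°, 12.345°, 1.334°, 5.016°, 54.672°.
Largest gap = 274.715° ⇒ minimal covering band is its complement: 360° − 274.715° = 85.285°.
Band runs from +139.924° eastward to -134.791°, crossing the antimeridian.

85.285°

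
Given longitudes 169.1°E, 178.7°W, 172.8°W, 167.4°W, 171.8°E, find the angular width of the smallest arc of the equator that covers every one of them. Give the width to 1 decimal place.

23.5°

Sort the longitudes: -178.7°, -172.8°, -167.4°, +169.1°, +171.8°.
Eastward gaps between consecutive values (wrapping around): 5.9°, 5.4°, 336.5°, 2.7°, 9.5°.
Largest gap = 336.5° ⇒ minimal covering band is its complement: 360° − 336.5° = 23.5°.
Band runs from +169.1° eastward to -167.4°, crossing the antimeridian.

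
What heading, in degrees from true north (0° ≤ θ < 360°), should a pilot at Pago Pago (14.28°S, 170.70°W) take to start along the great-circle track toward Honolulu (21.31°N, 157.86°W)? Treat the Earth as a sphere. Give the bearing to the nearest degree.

Δλ = -157.86 − -170.70 = 12.84°.
θ = atan2( sin Δλ · cos φ₂ , cos φ₁ · sin φ₂ − sin φ₁ · cos φ₂ · cos Δλ )
  = atan2(0.20703, 0.57623) = 19.763° → normalised to [0°, 360°): 19.763°.

20°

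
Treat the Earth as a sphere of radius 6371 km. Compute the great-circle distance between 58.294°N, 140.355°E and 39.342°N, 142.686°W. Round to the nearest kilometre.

5657 km

Δλ = -142.686 − 140.355 = -283.041°; wrapped into (−180°, 180°]: 76.959°.
Δφ = 39.342 − 58.294 = -18.952°.
a = sin²(Δφ/2) + cos φ₁ · cos φ₂ · sin²(Δλ/2) = 0.184474.
c = 2·atan2(√a, √(1−a)) = 0.88789 rad → d = 6371·c ≈ 5656.74 km.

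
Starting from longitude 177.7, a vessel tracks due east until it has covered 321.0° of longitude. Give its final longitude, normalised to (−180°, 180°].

+138.7°

Start at +177.7°; shift +321.0° → +498.7°.
+498.7° lies outside (−180°, 180°]; subtract 360° → +138.7°.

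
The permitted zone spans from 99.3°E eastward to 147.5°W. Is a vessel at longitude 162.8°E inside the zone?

Band width going east from +99.3° to -147.5°: ((-147.5 − 99.3) mod 360) = 113.2°.
Offset of +162.8° east of the west edge: ((162.8 − 99.3) mod 360) = 63.5°.
63.5° ≤ 113.2° ⇒ inside.

Yes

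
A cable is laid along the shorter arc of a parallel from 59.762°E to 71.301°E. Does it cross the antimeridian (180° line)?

No

Signed shortest Δλ = ((71.301 − 59.762 + 180) mod 360) − 180 = 11.539°.
Going east by 11.539° from +59.762° reaches +71.301° without touching 180°.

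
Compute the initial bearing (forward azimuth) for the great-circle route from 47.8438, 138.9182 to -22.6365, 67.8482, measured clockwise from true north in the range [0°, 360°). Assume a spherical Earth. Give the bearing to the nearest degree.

Δλ = 67.8482 − 138.9182 = -71.0700°.
θ = atan2( sin Δλ · cos φ₂ , cos φ₁ · sin φ₂ − sin φ₁ · cos φ₂ · cos Δλ )
  = atan2(-0.87305, -0.48028) = -118.816° → normalised to [0°, 360°): 241.184°.

241°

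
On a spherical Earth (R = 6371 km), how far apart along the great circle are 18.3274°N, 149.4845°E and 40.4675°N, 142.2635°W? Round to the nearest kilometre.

6878 km

Δλ = -142.2635 − 149.4845 = -291.7480°; wrapped into (−180°, 180°]: 68.2520°.
Δφ = 40.4675 − 18.3274 = 22.1401°.
a = sin²(Δφ/2) + cos φ₁ · cos φ₂ · sin²(Δλ/2) = 0.264166.
c = 2·atan2(√a, √(1−a)) = 1.07961 rad → d = 6371·c ≈ 6878.22 km.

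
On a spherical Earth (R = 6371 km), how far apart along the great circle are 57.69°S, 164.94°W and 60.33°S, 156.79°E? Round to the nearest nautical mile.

Δλ = 156.79 − -164.94 = 321.73°; wrapped into (−180°, 180°]: -38.27°.
Δφ = -60.33 − -57.69 = -2.64°.
a = sin²(Δφ/2) + cos φ₁ · cos φ₂ · sin²(Δλ/2) = 0.028960.
c = 2·atan2(√a, √(1−a)) = 0.34202 rad → d = 6371·c ≈ 2178.98 km ≈ 1176.55 nmi.

1177 nmi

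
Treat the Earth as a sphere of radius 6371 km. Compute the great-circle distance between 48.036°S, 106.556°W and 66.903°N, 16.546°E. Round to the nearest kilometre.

Δλ = 16.546 − -106.556 = 123.102°.
Δφ = 66.903 − -48.036 = 114.939°.
a = sin²(Δφ/2) + cos φ₁ · cos φ₂ · sin²(Δλ/2) = 0.913609.
c = 2·atan2(√a, √(1−a)) = 2.54493 rad → d = 6371·c ≈ 16213.78 km.

16214 km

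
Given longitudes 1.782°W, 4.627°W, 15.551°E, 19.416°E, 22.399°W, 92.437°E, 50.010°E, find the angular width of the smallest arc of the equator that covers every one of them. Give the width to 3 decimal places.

Sort the longitudes: -22.399°, -4.627°, -1.782°, +15.551°, +19.416°, +50.010°, +92.437°.
Eastward gaps between consecutive values (wrapping around): 17.772°, 2.845°, 17.333°, 3.865°, 30.594°, 42.427°, 245.164°.
Largest gap = 245.164° ⇒ minimal covering band is its complement: 360° − 245.164° = 114.836°.
Band runs from -22.399° eastward to +92.437°.

114.836°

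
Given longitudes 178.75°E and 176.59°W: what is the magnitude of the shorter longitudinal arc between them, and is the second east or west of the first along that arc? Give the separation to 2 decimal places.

4.66° east

Raw difference: -176.59 − 178.75 = -355.34°.
Normalise into (−180°, 180°]: -355.34° + 360° = 4.66°.
Positive ⇒ the second point lies to the east; separation 4.66°.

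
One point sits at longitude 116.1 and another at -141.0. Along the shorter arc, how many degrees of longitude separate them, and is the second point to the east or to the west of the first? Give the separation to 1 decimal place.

Raw difference: -141.0 − 116.1 = -257.1°.
Normalise into (−180°, 180°]: -257.1° + 360° = 102.9°.
Positive ⇒ the second point lies to the east; separation 102.9°.

102.9° east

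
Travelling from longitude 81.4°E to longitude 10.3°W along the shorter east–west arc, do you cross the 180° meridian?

No

Signed shortest Δλ = ((-10.3 − 81.4 + 180) mod 360) − 180 = -91.7°.
Going west by 91.7° from +81.4° reaches -10.3° without touching 180°.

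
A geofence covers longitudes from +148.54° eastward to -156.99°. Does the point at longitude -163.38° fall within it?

Yes

Band width going east from +148.54° to -156.99°: ((-156.99 − 148.54) mod 360) = 54.47°.
Offset of -163.38° east of the west edge: ((-163.38 − 148.54) mod 360) = 48.08°.
48.08° ≤ 54.47° ⇒ inside.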